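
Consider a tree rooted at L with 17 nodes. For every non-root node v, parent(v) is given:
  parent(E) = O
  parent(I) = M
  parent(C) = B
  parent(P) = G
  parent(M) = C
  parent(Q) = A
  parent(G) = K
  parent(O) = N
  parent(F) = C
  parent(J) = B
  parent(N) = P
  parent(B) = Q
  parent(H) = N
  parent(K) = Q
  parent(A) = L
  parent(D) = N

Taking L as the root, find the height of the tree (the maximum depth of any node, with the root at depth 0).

8

The longest root-to-leaf path is L – A – Q – K – G – P – N – O – E (8 edges).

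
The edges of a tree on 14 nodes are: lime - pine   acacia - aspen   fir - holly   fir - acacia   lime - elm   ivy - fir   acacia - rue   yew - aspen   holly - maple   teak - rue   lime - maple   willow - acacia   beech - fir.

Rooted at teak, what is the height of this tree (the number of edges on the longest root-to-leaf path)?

The longest root-to-leaf path is teak → rue → acacia → fir → holly → maple → lime → elm (7 edges).

7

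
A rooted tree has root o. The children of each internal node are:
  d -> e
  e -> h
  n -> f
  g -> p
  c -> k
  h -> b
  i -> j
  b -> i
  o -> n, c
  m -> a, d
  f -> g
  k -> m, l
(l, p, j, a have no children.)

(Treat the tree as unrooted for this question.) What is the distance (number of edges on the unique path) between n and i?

9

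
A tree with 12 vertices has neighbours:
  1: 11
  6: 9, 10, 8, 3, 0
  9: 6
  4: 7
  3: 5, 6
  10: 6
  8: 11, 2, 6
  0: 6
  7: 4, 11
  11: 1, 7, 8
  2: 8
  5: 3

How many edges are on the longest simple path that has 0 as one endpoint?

5

A farthest node from 0 is 4.
The path 0-6-8-11-7-4 has 5 edges.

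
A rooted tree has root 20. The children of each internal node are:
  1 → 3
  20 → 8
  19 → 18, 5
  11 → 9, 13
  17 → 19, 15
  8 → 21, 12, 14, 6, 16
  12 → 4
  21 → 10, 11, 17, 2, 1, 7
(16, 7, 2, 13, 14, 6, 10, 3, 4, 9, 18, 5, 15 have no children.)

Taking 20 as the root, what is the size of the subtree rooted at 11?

11's subtree: {11, 9, 13}, size 3.

3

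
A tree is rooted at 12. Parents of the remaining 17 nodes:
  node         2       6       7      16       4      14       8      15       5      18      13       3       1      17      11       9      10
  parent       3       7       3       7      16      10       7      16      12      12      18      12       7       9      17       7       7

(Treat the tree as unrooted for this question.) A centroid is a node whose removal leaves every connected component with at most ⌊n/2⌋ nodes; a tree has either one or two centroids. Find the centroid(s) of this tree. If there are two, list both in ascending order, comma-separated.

7

Delete 7: the remaining components have sizes 6, 3, 3, 2, 1, 1, 1. Max 6 ≤ 9, so 7 is a centroid.
No neighbour of 7 does as well, so 7 is the unique centroid.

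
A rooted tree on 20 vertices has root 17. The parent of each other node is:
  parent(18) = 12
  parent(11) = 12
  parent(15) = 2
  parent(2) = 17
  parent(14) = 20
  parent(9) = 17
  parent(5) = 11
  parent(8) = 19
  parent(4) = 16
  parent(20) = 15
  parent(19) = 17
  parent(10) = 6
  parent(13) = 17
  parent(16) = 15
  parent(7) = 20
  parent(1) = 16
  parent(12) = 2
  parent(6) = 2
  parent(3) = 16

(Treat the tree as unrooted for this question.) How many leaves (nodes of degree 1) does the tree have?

11

Exactly 11 nodes have a single neighbour: 1, 3, 4, 5, 7, 8, 9, 10, 13, 14, 18.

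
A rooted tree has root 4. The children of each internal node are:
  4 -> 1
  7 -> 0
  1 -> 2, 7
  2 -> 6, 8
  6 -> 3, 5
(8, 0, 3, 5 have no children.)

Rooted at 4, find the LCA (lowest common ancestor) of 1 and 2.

1

Ancestors of 1 (toward the root): 1, 4.
Ancestors of 2: 2, 1, 4.
The deepest node appearing in both lists is 1.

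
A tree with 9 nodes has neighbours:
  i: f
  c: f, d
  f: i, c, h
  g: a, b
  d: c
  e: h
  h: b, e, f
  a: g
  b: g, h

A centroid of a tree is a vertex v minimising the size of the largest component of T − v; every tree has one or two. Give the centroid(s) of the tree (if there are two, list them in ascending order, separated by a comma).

Removing h splits the tree into components of sizes 4, 3, 1; the largest is 4 ≤ ⌊9/2⌋ = 4.
Every other node leaves some component of size > 4, so the centroid is unique.

h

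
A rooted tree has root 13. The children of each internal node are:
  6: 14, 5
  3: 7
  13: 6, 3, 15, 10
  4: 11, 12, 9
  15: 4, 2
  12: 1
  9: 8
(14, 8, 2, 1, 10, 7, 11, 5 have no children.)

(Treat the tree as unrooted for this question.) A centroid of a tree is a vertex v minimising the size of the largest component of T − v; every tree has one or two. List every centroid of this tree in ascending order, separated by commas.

15

Delete 15: the remaining components have sizes 7, 6, 1. Max 7 ≤ 7, so 15 is a centroid.
Every other node leaves some component of size > 7, so the centroid is unique.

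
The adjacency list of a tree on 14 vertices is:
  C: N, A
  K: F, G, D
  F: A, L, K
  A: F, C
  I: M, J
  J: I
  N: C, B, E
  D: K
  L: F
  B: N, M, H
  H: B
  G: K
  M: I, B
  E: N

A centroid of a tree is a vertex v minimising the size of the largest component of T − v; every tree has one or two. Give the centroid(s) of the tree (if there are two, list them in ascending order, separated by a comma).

C, N

Delete C: the remaining components have sizes 7, 6. Max 7 ≤ 7, so C is a centroid.
N is adjacent to C and is also a centroid (the largest component after removing it is likewise 7).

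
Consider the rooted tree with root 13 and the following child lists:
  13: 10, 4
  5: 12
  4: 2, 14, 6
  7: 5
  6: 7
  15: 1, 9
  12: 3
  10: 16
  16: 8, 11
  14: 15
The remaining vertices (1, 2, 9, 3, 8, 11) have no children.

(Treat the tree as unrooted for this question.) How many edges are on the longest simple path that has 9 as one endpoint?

8

Distances from 9 peak at 8, attained at 3.
9 – 15 – 14 – 4 – 6 – 7 – 5 – 12 – 3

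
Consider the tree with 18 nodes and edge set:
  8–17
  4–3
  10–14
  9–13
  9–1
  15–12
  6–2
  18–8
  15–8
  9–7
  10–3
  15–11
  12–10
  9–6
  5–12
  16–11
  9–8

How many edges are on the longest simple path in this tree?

8

BFS from 2 reaches 4 last, at distance 8; BFS from 4 confirms no node is farther.
Path: 2–6–9–8–15–12–10–3–4.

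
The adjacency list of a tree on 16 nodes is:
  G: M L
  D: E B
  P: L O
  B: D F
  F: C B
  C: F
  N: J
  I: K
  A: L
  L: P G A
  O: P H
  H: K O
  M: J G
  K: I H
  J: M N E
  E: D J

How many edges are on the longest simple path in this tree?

13

BFS from C reaches I last, at distance 13; BFS from I confirms no node is farther.
Path: C - F - B - D - E - J - M - G - L - P - O - H - K - I.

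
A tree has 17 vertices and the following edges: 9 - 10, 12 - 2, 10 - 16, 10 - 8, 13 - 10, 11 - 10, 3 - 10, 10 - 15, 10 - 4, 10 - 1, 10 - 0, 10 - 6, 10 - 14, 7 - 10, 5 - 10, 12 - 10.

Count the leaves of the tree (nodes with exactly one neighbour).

15

The leaves are 0, 1, 2, 3, 4, 5, 6, 7, 8, 9, 11, 13, 14, 15, 16.
That is 15 leaves.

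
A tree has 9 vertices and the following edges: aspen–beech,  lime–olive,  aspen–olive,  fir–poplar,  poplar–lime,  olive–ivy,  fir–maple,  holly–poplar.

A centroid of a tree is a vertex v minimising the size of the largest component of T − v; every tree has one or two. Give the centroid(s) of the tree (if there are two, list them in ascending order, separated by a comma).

lime

If lime is removed the pieces have sizes 4, 4, all ≤ ⌊9/2⌋ = 4.
Every other node leaves some component of size > 4, so the centroid is unique.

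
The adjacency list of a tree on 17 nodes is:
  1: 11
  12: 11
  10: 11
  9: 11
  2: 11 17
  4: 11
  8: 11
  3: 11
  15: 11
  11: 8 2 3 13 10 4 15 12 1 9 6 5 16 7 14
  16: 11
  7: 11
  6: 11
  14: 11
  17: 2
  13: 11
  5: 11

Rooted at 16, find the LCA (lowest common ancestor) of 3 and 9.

Ancestors of 3 (toward the root): 3, 11, 16.
Ancestors of 9: 9, 11, 16.
The deepest node appearing in both lists is 11.

11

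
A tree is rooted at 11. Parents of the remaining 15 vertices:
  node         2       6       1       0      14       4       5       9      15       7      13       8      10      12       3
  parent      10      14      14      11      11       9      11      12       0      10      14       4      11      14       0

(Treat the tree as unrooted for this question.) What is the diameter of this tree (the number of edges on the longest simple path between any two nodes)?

BFS from 8 reaches 3 last, at distance 7; BFS from 3 confirms no node is farther.
Path: 8 – 4 – 9 – 12 – 14 – 11 – 0 – 3.

7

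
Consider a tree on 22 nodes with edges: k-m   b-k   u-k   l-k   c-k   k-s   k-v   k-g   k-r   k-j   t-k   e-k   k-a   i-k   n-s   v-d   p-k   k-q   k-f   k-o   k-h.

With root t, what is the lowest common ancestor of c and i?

k

c's ancestor chain is c, k, t and i's is i, k, t; they first meet at k.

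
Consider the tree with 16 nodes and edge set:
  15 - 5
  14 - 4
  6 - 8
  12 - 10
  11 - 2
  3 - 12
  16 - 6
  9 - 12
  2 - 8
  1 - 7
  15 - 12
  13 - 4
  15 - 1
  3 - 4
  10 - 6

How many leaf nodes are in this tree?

Exactly 7 nodes have a single neighbour: 5, 7, 9, 11, 13, 14, 16.

7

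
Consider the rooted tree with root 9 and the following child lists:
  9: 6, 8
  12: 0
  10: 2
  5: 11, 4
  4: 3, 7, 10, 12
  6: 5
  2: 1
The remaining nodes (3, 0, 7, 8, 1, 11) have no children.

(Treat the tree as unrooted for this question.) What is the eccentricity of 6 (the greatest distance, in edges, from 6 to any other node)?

The node farthest from 6 is 1, via 6–5–4–10–2–1 — 5 edges.

5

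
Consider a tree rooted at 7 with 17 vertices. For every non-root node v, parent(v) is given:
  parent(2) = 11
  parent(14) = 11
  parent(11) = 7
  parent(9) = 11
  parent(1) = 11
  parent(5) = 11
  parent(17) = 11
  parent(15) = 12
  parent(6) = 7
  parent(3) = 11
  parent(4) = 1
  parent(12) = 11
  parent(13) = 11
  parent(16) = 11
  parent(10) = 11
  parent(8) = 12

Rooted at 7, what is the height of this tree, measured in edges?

A deepest node is 8, reached by 7–11–12–8.
That path has 3 edges, so the height is 3.

3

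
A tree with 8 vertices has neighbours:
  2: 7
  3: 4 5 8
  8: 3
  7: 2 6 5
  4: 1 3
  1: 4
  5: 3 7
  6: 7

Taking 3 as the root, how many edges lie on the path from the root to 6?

3–5–7–6 — 3 edges.

3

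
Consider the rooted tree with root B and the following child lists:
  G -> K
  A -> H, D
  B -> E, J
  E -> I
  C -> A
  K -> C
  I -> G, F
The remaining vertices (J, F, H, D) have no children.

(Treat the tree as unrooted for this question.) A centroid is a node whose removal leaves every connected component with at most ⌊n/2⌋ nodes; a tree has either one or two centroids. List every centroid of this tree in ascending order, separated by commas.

If G is removed the pieces have sizes 5, 5, all ≤ ⌊11/2⌋ = 5.
Every other node leaves some component of size > 5, so the centroid is unique.

G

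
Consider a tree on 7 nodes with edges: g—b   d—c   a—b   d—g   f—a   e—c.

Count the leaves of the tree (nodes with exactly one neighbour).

2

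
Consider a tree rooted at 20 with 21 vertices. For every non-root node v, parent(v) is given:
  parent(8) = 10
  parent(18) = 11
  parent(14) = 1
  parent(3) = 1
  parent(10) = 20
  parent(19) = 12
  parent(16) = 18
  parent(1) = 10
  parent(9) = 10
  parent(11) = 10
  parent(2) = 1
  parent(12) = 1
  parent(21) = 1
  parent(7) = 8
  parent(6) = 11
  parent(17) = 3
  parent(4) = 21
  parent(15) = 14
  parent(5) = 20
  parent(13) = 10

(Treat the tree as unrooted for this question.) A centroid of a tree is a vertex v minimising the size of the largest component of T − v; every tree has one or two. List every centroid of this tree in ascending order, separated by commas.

10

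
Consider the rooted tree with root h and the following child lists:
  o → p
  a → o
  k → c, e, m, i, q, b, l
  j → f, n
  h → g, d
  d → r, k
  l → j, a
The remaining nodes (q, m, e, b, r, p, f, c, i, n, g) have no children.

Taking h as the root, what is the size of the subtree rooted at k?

Descendants of k (including itself): k, l, q, e, i, c, m, b, j, a, n, f, o, p. That's 14.

14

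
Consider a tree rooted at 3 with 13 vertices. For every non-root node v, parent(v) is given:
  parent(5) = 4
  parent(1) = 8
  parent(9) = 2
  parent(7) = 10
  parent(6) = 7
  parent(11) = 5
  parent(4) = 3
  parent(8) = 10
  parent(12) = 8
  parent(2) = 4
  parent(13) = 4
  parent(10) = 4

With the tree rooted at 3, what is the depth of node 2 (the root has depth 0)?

2

Path from 3 to 2: 3 → 4 → 2, which has 2 edges.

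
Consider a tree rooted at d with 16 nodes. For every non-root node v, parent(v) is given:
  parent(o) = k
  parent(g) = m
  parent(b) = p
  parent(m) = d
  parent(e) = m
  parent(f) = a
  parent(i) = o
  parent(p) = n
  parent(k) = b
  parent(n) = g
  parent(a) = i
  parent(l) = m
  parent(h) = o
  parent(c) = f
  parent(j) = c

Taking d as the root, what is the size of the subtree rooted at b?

Descendants of b (including itself): b, k, o, h, i, a, f, c, j. That's 9.

9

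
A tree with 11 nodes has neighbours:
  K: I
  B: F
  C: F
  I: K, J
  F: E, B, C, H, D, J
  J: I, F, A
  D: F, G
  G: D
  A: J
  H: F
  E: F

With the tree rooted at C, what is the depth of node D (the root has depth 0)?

2

Climbing from D to the root: D–F–C. That's 2 steps.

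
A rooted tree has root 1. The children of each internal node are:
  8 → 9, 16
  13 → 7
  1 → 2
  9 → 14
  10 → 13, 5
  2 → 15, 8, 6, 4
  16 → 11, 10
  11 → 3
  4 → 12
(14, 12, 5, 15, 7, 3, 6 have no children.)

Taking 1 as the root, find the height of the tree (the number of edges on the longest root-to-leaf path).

7 sits deepest: 1 → 2 → 8 → 16 → 10 → 13 → 7 — 6 edges from the root.

6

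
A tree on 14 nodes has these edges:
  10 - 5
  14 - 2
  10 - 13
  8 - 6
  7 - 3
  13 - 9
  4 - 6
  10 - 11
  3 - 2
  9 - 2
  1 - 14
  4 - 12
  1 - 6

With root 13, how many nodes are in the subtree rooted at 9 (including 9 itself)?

10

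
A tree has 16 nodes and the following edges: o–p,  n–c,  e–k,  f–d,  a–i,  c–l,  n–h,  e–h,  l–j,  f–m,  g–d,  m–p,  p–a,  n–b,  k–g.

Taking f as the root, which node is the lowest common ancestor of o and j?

f

Ancestors of o (toward the root): o, p, m, f.
Ancestors of j: j, l, c, n, h, e, k, g, d, f.
The deepest node appearing in both lists is f.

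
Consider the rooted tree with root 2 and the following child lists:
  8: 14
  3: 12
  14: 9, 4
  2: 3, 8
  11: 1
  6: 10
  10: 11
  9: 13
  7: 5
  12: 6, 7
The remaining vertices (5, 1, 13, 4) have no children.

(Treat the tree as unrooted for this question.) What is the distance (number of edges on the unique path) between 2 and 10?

The path is 2 – 3 – 12 – 6 – 10, which has 4 edges.

4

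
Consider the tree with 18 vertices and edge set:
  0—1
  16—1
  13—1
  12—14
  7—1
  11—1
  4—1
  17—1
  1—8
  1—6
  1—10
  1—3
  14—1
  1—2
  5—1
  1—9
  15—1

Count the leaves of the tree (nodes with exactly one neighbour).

Degree-1 nodes: 0, 2, 3, 4, 5, 6, 7, 8, 9, 10, 11, 12, 13, 15, 16, 17 — 16 of them.

16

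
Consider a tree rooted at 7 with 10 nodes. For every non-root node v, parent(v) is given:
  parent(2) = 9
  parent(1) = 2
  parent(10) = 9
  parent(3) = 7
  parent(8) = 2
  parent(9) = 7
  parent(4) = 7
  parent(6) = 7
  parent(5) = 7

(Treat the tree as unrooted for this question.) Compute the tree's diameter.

Starting from 6, a farthest node is 1 at distance 4.
One longest path: 6 - 7 - 9 - 2 - 1.
So the diameter is 4.

4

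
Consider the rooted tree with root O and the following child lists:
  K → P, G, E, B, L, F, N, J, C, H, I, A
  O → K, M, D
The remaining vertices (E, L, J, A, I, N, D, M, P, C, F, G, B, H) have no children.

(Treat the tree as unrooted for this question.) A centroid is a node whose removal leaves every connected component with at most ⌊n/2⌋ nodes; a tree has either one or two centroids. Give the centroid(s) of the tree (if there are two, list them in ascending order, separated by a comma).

K

Removing K splits the tree into components of sizes 3, 1, 1, 1, 1, 1, 1, 1, 1, 1, 1, 1, 1; the largest is 3 ≤ ⌊16/2⌋ = 8.
No neighbour of K does as well, so K is the unique centroid.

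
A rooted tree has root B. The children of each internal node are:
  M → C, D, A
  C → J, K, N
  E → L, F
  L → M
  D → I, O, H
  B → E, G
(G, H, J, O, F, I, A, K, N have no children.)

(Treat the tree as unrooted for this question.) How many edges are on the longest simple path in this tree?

Starting from G, a farthest node is J at distance 6.
One longest path: G - B - E - L - M - C - J.
So the diameter is 6.

6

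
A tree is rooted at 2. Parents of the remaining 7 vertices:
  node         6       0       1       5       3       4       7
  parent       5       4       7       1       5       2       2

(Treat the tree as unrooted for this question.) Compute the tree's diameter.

6

BFS from 0 reaches 6 last, at distance 6; BFS from 6 confirms no node is farther.
Path: 0-4-2-7-1-5-6.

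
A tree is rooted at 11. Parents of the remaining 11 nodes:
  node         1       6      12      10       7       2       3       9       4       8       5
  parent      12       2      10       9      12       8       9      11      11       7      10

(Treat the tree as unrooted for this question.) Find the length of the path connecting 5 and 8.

4

5–10–12–7–8: 4 edges.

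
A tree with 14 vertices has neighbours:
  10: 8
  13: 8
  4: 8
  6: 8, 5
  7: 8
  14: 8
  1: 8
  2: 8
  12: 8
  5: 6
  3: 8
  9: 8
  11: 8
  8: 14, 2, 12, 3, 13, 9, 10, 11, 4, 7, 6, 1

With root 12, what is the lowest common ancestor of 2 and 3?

8

Path 2→root: 2 8 12; path 3→root: 3 8 12.
First common node: 8.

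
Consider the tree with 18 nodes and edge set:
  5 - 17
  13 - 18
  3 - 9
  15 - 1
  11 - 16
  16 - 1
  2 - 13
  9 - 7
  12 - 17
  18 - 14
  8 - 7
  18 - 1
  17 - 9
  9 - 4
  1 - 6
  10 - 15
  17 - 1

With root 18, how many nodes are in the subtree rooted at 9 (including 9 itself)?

5

Descendants of 9 (including itself): 9, 4, 7, 3, 8. That's 5.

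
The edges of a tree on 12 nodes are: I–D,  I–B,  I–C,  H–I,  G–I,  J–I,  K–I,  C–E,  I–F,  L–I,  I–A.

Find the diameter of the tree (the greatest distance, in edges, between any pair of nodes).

3

BFS from E reaches B last, at distance 3; BFS from B confirms no node is farther.
Path: E–C–I–B.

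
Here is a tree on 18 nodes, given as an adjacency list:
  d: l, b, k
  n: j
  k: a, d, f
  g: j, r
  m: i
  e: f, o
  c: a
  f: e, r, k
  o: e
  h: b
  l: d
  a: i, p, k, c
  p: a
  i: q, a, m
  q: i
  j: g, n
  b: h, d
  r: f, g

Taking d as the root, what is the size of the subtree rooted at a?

6

a's subtree: {a, i, p, c, m, q}, size 6.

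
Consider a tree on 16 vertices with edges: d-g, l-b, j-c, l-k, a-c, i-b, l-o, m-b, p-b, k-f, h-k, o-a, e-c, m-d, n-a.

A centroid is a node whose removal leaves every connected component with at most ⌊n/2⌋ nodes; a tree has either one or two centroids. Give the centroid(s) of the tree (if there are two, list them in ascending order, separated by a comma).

l

Delete l: the remaining components have sizes 6, 6, 3. Max 6 ≤ 8, so l is a centroid.
Every other node leaves some component of size > 8, so the centroid is unique.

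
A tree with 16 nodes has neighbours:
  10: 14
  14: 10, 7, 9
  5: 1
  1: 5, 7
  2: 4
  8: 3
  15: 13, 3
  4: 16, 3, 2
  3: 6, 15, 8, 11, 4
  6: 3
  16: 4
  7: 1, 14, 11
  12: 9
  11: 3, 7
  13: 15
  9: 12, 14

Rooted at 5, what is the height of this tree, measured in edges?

6

2 sits deepest: 5–1–7–11–3–4–2 — 6 edges from the root.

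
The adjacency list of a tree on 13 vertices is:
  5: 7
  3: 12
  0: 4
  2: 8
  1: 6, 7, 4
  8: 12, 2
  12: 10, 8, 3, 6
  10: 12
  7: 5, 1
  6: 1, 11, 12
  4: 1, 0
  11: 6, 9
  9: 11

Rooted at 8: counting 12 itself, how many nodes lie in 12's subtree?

11

Descendants of 12 (including itself): 12, 6, 3, 10, 1, 11, 7, 4, 9, 5, 0. That's 11.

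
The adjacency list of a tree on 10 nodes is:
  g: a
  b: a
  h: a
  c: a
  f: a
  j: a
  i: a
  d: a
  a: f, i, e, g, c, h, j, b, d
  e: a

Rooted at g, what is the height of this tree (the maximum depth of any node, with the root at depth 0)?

2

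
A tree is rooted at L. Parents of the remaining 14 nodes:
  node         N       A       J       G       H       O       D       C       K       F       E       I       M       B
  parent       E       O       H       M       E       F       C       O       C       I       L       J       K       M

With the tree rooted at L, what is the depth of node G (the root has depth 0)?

10

Climbing from G to the root: G–M–K–C–O–F–I–J–H–E–L. That's 10 steps.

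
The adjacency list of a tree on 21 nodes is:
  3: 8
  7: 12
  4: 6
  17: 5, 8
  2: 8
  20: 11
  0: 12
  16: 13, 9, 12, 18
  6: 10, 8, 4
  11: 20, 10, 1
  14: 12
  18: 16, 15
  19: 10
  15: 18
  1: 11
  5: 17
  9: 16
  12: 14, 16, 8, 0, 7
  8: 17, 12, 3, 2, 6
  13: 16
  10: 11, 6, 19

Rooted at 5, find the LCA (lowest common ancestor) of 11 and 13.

8

Ancestors of 11 (toward the root): 11, 10, 6, 8, 17, 5.
Ancestors of 13: 13, 16, 12, 8, 17, 5.
The deepest node appearing in both lists is 8.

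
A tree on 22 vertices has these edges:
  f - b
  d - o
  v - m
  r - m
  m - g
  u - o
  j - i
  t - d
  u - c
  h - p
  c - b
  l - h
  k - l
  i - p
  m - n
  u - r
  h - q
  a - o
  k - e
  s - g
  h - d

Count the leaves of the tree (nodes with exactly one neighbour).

Degree-1 nodes: a, e, f, j, n, q, s, t, v — 9 of them.

9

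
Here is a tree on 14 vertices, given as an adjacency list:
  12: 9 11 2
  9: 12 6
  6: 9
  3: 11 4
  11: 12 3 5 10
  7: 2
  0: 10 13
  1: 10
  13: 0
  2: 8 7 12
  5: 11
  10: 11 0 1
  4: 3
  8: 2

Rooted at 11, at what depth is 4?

2

Climbing from 4 to the root: 4 → 3 → 11. That's 2 steps.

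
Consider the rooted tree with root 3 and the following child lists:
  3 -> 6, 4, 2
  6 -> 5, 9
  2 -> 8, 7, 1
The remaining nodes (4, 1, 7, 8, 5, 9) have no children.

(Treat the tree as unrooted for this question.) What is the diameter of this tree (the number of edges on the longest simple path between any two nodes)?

BFS from 5 reaches 7 last, at distance 4; BFS from 7 confirms no node is farther.
Path: 5 - 6 - 3 - 2 - 7.

4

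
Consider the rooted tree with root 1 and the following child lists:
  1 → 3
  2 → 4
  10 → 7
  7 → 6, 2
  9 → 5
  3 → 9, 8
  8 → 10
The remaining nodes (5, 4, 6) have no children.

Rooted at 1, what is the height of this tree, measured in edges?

6

A deepest node is 4, reached by 1 → 3 → 8 → 10 → 7 → 2 → 4.
That path has 6 edges, so the height is 6.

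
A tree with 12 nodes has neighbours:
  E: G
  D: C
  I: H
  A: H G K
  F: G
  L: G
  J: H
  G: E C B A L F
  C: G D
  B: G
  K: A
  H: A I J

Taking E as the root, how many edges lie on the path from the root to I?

4

Climbing from I to the root: I–H–A–G–E. That's 4 steps.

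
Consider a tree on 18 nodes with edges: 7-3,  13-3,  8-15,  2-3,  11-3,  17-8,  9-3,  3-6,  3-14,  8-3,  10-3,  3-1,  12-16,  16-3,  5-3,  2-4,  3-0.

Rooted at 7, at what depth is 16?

Climbing from 16 to the root: 16 – 3 – 7. That's 2 steps.

2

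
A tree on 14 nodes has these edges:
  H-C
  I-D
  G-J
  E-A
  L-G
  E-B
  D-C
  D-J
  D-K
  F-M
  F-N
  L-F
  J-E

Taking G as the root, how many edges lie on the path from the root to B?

3

G–J–E–B — 3 edges.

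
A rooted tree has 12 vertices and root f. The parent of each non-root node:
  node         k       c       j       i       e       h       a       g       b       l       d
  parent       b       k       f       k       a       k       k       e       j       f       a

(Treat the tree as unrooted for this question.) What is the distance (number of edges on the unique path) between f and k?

f – j – b – k: 3 edges.

3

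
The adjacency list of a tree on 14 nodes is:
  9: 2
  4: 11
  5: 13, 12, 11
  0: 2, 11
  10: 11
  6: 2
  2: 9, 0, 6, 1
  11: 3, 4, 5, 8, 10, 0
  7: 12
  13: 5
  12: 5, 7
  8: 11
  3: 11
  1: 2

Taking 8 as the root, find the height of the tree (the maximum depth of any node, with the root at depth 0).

A deepest node is 9, reached by 8-11-0-2-9.
That path has 4 edges, so the height is 4.

4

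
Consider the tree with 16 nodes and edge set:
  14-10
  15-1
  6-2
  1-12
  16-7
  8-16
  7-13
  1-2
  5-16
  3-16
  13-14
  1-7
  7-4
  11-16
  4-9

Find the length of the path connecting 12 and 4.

3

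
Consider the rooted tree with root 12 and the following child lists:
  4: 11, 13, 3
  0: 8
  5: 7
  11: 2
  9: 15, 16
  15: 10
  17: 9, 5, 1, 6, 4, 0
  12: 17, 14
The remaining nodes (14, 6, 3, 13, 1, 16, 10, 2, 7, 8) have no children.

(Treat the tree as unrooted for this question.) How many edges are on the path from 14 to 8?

4

14 - 12 - 17 - 0 - 8: 4 edges.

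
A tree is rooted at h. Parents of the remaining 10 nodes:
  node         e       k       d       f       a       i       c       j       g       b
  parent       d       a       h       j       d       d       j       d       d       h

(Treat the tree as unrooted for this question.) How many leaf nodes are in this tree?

7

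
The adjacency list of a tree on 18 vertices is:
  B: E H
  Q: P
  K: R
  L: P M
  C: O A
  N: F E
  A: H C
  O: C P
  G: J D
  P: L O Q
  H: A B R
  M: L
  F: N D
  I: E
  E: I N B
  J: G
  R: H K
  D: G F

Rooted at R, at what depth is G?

7

Climbing from G to the root: G → D → F → N → E → B → H → R. That's 7 steps.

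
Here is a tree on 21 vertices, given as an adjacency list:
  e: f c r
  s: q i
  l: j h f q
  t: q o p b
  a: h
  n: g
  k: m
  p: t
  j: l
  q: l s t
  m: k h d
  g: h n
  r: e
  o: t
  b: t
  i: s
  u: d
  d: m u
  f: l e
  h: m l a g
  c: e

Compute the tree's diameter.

7

BFS from u reaches c last, at distance 7; BFS from c confirms no node is farther.
Path: u-d-m-h-l-f-e-c.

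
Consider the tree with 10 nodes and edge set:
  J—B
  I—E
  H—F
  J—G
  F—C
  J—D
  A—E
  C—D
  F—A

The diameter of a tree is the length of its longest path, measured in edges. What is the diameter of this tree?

7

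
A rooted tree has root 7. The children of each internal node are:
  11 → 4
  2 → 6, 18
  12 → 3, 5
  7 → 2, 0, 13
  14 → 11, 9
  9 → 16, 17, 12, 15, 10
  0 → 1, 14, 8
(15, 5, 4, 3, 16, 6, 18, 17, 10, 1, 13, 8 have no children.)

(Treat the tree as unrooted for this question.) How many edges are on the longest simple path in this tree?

7

BFS from 6 reaches 5 last, at distance 7; BFS from 5 confirms no node is farther.
Path: 6 - 2 - 7 - 0 - 14 - 9 - 12 - 5.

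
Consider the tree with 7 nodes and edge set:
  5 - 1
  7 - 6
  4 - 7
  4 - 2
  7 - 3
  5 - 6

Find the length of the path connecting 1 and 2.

5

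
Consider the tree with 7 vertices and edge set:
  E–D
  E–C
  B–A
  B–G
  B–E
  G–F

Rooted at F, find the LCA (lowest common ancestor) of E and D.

E

Path E→root: E B G F; path D→root: D E B G F.
First common node: E.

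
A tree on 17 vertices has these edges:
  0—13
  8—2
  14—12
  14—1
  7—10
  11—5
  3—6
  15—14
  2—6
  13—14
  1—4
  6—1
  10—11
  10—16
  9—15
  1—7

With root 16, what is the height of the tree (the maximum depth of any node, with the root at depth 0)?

6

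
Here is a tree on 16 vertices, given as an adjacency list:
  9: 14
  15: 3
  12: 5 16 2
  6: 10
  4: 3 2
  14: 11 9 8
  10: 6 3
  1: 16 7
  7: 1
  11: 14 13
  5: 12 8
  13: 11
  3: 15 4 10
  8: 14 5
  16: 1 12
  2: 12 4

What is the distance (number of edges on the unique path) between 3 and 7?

6

Walking from 3: 3 - 4 - 2 - 12 - 16 - 1 - 7. Length 6.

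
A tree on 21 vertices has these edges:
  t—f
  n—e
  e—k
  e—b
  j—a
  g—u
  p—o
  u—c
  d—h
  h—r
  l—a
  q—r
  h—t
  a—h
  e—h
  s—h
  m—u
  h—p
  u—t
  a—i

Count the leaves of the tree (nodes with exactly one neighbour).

14

The leaves are b, c, d, f, g, i, j, k, l, m, n, o, q, s.
That is 14 leaves.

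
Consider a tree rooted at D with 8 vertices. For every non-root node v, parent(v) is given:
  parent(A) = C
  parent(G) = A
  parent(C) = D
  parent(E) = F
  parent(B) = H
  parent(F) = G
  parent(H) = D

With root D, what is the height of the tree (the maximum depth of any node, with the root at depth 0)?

A deepest node is E, reached by D – C – A – G – F – E.
That path has 5 edges, so the height is 5.

5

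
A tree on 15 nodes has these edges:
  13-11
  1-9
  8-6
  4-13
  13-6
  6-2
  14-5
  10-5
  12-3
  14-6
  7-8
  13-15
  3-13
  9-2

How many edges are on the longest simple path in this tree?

6

BFS from 10 reaches 1 last, at distance 6; BFS from 1 confirms no node is farther.
Path: 10 - 5 - 14 - 6 - 2 - 9 - 1.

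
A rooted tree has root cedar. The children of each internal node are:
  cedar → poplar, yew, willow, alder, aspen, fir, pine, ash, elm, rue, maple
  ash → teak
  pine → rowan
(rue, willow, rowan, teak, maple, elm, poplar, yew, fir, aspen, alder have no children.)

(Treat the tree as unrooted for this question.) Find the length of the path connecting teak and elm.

The path is teak–ash–cedar–elm, which has 3 edges.

3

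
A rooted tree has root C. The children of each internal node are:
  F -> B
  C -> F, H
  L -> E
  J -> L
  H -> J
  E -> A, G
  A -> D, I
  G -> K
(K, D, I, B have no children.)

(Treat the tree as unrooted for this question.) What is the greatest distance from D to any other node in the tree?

The node farthest from D is B, via D–A–E–L–J–H–C–F–B — 8 edges.

8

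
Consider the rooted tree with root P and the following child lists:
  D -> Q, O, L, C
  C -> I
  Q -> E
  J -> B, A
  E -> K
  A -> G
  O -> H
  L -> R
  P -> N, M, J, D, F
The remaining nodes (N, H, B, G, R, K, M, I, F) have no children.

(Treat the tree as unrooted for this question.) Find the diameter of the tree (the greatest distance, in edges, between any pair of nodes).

7

BFS from K reaches G last, at distance 7; BFS from G confirms no node is farther.
Path: K - E - Q - D - P - J - A - G.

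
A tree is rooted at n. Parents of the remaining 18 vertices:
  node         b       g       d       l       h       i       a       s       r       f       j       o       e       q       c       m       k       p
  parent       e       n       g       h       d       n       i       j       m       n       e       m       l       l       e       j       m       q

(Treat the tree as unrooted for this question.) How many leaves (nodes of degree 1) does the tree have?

The leaves are a, b, c, f, k, o, p, r, s.
That is 9 leaves.

9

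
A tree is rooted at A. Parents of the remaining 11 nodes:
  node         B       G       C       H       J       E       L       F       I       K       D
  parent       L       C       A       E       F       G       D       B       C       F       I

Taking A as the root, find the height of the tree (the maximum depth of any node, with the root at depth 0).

The longest root-to-leaf path is A–C–I–D–L–B–F–K (7 edges).

7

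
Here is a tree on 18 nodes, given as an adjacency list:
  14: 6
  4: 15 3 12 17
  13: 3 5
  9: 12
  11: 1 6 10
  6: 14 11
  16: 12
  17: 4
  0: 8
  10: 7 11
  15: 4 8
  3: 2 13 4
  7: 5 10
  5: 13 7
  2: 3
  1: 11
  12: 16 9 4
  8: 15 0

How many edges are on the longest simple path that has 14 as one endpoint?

11

The node farthest from 14 is 0, via 14–6–11–10–7–5–13–3–4–15–8–0 — 11 edges.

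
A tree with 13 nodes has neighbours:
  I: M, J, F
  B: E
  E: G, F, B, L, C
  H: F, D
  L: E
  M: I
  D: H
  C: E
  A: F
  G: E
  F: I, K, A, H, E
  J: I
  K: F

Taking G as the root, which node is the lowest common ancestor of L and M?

E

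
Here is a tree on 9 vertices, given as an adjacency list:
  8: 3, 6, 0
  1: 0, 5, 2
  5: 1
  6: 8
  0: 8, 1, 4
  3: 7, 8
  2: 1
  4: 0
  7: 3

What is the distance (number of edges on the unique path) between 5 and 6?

4

The path is 5 – 1 – 0 – 8 – 6, which has 4 edges.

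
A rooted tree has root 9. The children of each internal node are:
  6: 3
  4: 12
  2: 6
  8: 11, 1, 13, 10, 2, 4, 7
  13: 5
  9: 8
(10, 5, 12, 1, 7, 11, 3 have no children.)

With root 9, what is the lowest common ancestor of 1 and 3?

Ancestors of 1 (toward the root): 1, 8, 9.
Ancestors of 3: 3, 6, 2, 8, 9.
The deepest node appearing in both lists is 8.

8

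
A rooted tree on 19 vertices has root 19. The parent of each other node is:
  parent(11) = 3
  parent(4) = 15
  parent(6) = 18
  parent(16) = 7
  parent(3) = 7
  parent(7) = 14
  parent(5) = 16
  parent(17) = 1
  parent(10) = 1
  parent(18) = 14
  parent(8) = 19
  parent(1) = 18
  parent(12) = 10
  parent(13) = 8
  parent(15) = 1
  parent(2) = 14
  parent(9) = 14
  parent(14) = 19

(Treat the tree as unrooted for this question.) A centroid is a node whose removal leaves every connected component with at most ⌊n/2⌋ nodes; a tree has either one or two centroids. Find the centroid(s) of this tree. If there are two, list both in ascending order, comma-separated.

14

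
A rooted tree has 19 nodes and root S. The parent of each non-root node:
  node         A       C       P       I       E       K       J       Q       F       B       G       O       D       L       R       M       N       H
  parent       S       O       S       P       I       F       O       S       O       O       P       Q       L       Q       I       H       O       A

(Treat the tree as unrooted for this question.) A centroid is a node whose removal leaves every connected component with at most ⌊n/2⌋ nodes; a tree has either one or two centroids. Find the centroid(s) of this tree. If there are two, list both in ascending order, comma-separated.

Removing Q splits the tree into components of sizes 9, 7, 2; the largest is 9 ≤ ⌊19/2⌋ = 9.
No neighbour of Q does as well, so Q is the unique centroid.

Q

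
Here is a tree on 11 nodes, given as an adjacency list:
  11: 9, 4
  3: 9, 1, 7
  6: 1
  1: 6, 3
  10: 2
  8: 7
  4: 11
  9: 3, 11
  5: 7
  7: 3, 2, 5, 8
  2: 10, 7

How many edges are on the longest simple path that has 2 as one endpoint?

5

Distances from 2 peak at 5, attained at 4.
2-7-3-9-11-4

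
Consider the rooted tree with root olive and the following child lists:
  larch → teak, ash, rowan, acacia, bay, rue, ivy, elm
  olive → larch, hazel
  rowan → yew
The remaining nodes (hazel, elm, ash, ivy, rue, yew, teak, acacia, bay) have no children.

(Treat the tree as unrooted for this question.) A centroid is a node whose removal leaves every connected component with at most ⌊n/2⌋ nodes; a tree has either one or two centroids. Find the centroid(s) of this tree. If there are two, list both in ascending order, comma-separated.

Delete larch: the remaining components have sizes 2, 2, 1, 1, 1, 1, 1, 1, 1. Max 2 ≤ 6, so larch is a centroid.
Every other node leaves some component of size > 6, so the centroid is unique.

larch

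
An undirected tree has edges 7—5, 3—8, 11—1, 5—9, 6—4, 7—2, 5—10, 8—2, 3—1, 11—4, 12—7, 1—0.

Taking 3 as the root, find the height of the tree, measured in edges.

The longest root-to-leaf path is 3 → 8 → 2 → 7 → 5 → 10 (5 edges).

5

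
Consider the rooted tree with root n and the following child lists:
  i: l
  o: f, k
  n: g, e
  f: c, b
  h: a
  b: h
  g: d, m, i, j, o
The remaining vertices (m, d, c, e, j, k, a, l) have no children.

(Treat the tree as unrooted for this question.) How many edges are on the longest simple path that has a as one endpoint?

7

The node farthest from a is l (e also at distance 7), via a – h – b – f – o – g – i – l — 7 edges.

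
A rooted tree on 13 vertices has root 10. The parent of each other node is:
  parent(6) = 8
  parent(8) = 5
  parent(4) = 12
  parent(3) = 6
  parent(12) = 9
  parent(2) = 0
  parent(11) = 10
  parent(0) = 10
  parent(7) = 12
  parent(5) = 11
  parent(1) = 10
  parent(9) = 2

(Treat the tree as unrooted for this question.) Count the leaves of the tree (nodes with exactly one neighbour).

The leaves are 1, 3, 4, 7.
That is 4 leaves.

4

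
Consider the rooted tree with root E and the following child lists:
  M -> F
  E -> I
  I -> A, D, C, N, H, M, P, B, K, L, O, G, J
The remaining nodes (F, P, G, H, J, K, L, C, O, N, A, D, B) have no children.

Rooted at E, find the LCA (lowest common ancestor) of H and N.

Ancestors of H (toward the root): H, I, E.
Ancestors of N: N, I, E.
The deepest node appearing in both lists is I.

I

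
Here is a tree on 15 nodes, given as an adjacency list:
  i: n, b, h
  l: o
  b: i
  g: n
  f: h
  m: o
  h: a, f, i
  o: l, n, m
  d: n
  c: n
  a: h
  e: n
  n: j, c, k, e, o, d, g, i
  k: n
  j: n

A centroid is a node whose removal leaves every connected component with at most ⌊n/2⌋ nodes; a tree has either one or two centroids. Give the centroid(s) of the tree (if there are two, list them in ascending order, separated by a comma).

n

If n is removed the pieces have sizes 5, 3, 1, 1, 1, 1, 1, 1, all ≤ ⌊15/2⌋ = 7.
Every other node leaves some component of size > 7, so the centroid is unique.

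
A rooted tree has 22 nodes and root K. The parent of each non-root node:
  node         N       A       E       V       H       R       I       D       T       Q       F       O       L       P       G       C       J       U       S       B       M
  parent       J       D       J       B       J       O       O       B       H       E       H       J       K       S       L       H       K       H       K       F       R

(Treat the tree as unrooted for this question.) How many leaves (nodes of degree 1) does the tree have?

The leaves are A, C, G, I, M, N, P, Q, T, U, V.
That is 11 leaves.

11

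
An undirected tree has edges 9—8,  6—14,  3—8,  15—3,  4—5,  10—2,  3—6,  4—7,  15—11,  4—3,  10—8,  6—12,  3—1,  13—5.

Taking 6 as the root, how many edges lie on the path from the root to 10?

3

Climbing from 10 to the root: 10–8–3–6. That's 3 steps.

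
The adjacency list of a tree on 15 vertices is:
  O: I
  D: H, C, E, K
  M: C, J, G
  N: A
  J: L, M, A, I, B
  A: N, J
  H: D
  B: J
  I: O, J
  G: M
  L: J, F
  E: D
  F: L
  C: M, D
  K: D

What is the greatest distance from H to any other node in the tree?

6

Distances from H peak at 6, attained at F (N, O also at distance 6).
H – D – C – M – J – L – F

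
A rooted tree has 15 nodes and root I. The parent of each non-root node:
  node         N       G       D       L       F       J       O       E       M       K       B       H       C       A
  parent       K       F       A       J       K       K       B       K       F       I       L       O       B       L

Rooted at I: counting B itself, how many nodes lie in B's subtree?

B's subtree: {B, O, C, H}, size 4.

4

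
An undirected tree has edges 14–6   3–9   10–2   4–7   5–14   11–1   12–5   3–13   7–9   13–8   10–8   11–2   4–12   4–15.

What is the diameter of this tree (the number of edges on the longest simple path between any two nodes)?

13

Starting from 6, a farthest node is 1 at distance 13.
One longest path: 6-14-5-12-4-7-9-3-13-8-10-2-11-1.
So the diameter is 13.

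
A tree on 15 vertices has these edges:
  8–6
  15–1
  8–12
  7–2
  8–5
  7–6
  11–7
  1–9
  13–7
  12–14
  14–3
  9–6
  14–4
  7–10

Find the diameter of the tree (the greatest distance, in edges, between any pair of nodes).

7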